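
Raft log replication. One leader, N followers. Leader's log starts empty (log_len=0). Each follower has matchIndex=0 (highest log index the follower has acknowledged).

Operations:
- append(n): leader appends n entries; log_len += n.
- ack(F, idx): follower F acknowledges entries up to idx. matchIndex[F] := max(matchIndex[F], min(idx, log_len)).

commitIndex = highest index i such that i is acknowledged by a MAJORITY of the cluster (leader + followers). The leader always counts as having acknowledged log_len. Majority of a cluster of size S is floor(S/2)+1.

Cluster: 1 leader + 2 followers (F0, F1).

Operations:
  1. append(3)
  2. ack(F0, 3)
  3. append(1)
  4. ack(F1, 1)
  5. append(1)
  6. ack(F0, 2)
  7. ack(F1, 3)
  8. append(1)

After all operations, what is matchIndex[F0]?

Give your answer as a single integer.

Answer: 3

Derivation:
Op 1: append 3 -> log_len=3
Op 2: F0 acks idx 3 -> match: F0=3 F1=0; commitIndex=3
Op 3: append 1 -> log_len=4
Op 4: F1 acks idx 1 -> match: F0=3 F1=1; commitIndex=3
Op 5: append 1 -> log_len=5
Op 6: F0 acks idx 2 -> match: F0=3 F1=1; commitIndex=3
Op 7: F1 acks idx 3 -> match: F0=3 F1=3; commitIndex=3
Op 8: append 1 -> log_len=6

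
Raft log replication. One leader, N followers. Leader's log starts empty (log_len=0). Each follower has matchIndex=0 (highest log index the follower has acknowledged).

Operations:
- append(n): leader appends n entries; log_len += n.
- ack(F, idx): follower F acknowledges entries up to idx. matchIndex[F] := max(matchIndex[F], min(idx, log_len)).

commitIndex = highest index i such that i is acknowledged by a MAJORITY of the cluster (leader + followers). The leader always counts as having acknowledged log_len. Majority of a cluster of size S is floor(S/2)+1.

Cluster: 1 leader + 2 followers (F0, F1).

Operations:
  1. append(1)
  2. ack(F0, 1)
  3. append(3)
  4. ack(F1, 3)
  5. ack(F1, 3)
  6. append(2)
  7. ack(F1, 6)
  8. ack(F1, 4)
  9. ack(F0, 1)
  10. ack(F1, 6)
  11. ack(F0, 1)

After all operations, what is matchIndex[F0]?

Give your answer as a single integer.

Op 1: append 1 -> log_len=1
Op 2: F0 acks idx 1 -> match: F0=1 F1=0; commitIndex=1
Op 3: append 3 -> log_len=4
Op 4: F1 acks idx 3 -> match: F0=1 F1=3; commitIndex=3
Op 5: F1 acks idx 3 -> match: F0=1 F1=3; commitIndex=3
Op 6: append 2 -> log_len=6
Op 7: F1 acks idx 6 -> match: F0=1 F1=6; commitIndex=6
Op 8: F1 acks idx 4 -> match: F0=1 F1=6; commitIndex=6
Op 9: F0 acks idx 1 -> match: F0=1 F1=6; commitIndex=6
Op 10: F1 acks idx 6 -> match: F0=1 F1=6; commitIndex=6
Op 11: F0 acks idx 1 -> match: F0=1 F1=6; commitIndex=6

Answer: 1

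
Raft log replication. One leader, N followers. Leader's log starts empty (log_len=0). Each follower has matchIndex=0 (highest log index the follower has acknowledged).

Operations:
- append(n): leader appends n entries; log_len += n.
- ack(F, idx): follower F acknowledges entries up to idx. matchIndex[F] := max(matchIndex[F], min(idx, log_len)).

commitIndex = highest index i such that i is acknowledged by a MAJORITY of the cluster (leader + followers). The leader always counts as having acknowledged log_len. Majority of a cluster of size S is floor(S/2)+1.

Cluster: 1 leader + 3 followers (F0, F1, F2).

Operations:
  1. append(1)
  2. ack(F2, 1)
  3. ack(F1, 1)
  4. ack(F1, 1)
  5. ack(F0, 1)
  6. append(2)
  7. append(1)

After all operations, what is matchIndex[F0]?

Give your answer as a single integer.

Op 1: append 1 -> log_len=1
Op 2: F2 acks idx 1 -> match: F0=0 F1=0 F2=1; commitIndex=0
Op 3: F1 acks idx 1 -> match: F0=0 F1=1 F2=1; commitIndex=1
Op 4: F1 acks idx 1 -> match: F0=0 F1=1 F2=1; commitIndex=1
Op 5: F0 acks idx 1 -> match: F0=1 F1=1 F2=1; commitIndex=1
Op 6: append 2 -> log_len=3
Op 7: append 1 -> log_len=4

Answer: 1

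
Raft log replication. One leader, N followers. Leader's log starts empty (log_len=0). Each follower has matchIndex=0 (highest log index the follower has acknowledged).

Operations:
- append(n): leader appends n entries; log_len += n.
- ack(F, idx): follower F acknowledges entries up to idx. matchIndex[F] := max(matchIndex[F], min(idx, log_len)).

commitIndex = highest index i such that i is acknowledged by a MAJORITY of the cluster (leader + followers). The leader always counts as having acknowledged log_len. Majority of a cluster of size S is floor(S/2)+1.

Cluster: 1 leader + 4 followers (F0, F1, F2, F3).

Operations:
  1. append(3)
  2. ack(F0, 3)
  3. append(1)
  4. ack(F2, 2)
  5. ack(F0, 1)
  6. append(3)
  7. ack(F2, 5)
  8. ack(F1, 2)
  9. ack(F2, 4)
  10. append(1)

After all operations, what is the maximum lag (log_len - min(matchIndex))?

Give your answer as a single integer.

Answer: 8

Derivation:
Op 1: append 3 -> log_len=3
Op 2: F0 acks idx 3 -> match: F0=3 F1=0 F2=0 F3=0; commitIndex=0
Op 3: append 1 -> log_len=4
Op 4: F2 acks idx 2 -> match: F0=3 F1=0 F2=2 F3=0; commitIndex=2
Op 5: F0 acks idx 1 -> match: F0=3 F1=0 F2=2 F3=0; commitIndex=2
Op 6: append 3 -> log_len=7
Op 7: F2 acks idx 5 -> match: F0=3 F1=0 F2=5 F3=0; commitIndex=3
Op 8: F1 acks idx 2 -> match: F0=3 F1=2 F2=5 F3=0; commitIndex=3
Op 9: F2 acks idx 4 -> match: F0=3 F1=2 F2=5 F3=0; commitIndex=3
Op 10: append 1 -> log_len=8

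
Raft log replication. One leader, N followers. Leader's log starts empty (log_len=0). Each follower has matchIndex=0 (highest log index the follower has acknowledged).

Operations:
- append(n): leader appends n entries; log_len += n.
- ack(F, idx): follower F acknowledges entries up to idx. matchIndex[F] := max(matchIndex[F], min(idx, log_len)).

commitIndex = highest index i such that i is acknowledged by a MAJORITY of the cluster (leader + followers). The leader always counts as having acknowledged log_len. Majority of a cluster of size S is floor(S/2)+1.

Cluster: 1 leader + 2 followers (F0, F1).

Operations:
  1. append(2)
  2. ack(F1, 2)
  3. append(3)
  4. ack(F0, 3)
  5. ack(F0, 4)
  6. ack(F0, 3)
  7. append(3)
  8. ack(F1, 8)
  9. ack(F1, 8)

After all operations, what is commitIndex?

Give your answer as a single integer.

Answer: 8

Derivation:
Op 1: append 2 -> log_len=2
Op 2: F1 acks idx 2 -> match: F0=0 F1=2; commitIndex=2
Op 3: append 3 -> log_len=5
Op 4: F0 acks idx 3 -> match: F0=3 F1=2; commitIndex=3
Op 5: F0 acks idx 4 -> match: F0=4 F1=2; commitIndex=4
Op 6: F0 acks idx 3 -> match: F0=4 F1=2; commitIndex=4
Op 7: append 3 -> log_len=8
Op 8: F1 acks idx 8 -> match: F0=4 F1=8; commitIndex=8
Op 9: F1 acks idx 8 -> match: F0=4 F1=8; commitIndex=8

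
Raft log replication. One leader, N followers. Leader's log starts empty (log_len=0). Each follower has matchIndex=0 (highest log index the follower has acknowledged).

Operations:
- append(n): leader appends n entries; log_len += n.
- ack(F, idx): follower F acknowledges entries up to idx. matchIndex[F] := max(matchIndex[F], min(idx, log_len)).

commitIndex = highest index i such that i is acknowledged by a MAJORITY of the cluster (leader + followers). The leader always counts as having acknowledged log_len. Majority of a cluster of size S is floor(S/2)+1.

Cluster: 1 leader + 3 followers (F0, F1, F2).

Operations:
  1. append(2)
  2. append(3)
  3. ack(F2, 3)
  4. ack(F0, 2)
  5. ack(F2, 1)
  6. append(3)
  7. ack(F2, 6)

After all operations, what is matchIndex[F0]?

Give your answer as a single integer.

Op 1: append 2 -> log_len=2
Op 2: append 3 -> log_len=5
Op 3: F2 acks idx 3 -> match: F0=0 F1=0 F2=3; commitIndex=0
Op 4: F0 acks idx 2 -> match: F0=2 F1=0 F2=3; commitIndex=2
Op 5: F2 acks idx 1 -> match: F0=2 F1=0 F2=3; commitIndex=2
Op 6: append 3 -> log_len=8
Op 7: F2 acks idx 6 -> match: F0=2 F1=0 F2=6; commitIndex=2

Answer: 2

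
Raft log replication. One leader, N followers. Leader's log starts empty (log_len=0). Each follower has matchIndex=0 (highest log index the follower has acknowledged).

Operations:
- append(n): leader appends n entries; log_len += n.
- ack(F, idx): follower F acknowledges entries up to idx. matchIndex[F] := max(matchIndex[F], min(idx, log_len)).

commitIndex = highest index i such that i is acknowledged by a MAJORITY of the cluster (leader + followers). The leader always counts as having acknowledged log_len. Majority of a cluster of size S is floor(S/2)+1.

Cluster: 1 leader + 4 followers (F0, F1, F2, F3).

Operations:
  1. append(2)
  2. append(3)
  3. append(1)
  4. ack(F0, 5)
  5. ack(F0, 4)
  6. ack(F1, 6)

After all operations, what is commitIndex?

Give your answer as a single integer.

Answer: 5

Derivation:
Op 1: append 2 -> log_len=2
Op 2: append 3 -> log_len=5
Op 3: append 1 -> log_len=6
Op 4: F0 acks idx 5 -> match: F0=5 F1=0 F2=0 F3=0; commitIndex=0
Op 5: F0 acks idx 4 -> match: F0=5 F1=0 F2=0 F3=0; commitIndex=0
Op 6: F1 acks idx 6 -> match: F0=5 F1=6 F2=0 F3=0; commitIndex=5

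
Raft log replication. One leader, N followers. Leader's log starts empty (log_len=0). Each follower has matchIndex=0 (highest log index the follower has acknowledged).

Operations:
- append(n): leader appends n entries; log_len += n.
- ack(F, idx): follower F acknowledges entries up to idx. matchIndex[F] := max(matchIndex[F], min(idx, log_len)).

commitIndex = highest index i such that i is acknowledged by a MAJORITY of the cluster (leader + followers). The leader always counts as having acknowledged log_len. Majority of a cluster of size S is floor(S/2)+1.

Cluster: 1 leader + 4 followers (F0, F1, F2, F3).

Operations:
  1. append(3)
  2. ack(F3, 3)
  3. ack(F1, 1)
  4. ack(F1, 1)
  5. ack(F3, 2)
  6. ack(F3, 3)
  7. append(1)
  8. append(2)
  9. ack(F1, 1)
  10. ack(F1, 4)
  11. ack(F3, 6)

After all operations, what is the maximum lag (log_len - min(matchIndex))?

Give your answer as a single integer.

Op 1: append 3 -> log_len=3
Op 2: F3 acks idx 3 -> match: F0=0 F1=0 F2=0 F3=3; commitIndex=0
Op 3: F1 acks idx 1 -> match: F0=0 F1=1 F2=0 F3=3; commitIndex=1
Op 4: F1 acks idx 1 -> match: F0=0 F1=1 F2=0 F3=3; commitIndex=1
Op 5: F3 acks idx 2 -> match: F0=0 F1=1 F2=0 F3=3; commitIndex=1
Op 6: F3 acks idx 3 -> match: F0=0 F1=1 F2=0 F3=3; commitIndex=1
Op 7: append 1 -> log_len=4
Op 8: append 2 -> log_len=6
Op 9: F1 acks idx 1 -> match: F0=0 F1=1 F2=0 F3=3; commitIndex=1
Op 10: F1 acks idx 4 -> match: F0=0 F1=4 F2=0 F3=3; commitIndex=3
Op 11: F3 acks idx 6 -> match: F0=0 F1=4 F2=0 F3=6; commitIndex=4

Answer: 6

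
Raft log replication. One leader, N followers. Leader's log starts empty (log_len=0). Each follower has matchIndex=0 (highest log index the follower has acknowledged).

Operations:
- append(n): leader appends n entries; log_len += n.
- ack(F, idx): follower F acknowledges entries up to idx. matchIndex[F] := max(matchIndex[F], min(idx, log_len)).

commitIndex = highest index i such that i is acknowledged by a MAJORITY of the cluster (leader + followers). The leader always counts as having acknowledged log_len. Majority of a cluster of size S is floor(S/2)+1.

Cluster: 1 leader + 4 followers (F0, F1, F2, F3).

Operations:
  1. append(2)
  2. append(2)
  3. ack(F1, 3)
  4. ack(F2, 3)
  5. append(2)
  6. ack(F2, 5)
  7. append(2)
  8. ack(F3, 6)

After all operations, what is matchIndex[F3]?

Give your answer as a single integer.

Answer: 6

Derivation:
Op 1: append 2 -> log_len=2
Op 2: append 2 -> log_len=4
Op 3: F1 acks idx 3 -> match: F0=0 F1=3 F2=0 F3=0; commitIndex=0
Op 4: F2 acks idx 3 -> match: F0=0 F1=3 F2=3 F3=0; commitIndex=3
Op 5: append 2 -> log_len=6
Op 6: F2 acks idx 5 -> match: F0=0 F1=3 F2=5 F3=0; commitIndex=3
Op 7: append 2 -> log_len=8
Op 8: F3 acks idx 6 -> match: F0=0 F1=3 F2=5 F3=6; commitIndex=5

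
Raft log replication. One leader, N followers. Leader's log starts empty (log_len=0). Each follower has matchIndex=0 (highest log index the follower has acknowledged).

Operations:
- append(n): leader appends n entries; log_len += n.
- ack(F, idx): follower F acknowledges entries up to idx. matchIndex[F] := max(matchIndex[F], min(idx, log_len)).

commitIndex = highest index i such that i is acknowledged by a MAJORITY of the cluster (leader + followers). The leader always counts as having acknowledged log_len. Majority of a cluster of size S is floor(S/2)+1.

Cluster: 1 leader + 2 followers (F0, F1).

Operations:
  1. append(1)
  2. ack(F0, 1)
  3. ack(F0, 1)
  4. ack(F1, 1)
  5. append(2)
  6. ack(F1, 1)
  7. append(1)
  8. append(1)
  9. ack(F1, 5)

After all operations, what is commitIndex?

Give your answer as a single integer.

Answer: 5

Derivation:
Op 1: append 1 -> log_len=1
Op 2: F0 acks idx 1 -> match: F0=1 F1=0; commitIndex=1
Op 3: F0 acks idx 1 -> match: F0=1 F1=0; commitIndex=1
Op 4: F1 acks idx 1 -> match: F0=1 F1=1; commitIndex=1
Op 5: append 2 -> log_len=3
Op 6: F1 acks idx 1 -> match: F0=1 F1=1; commitIndex=1
Op 7: append 1 -> log_len=4
Op 8: append 1 -> log_len=5
Op 9: F1 acks idx 5 -> match: F0=1 F1=5; commitIndex=5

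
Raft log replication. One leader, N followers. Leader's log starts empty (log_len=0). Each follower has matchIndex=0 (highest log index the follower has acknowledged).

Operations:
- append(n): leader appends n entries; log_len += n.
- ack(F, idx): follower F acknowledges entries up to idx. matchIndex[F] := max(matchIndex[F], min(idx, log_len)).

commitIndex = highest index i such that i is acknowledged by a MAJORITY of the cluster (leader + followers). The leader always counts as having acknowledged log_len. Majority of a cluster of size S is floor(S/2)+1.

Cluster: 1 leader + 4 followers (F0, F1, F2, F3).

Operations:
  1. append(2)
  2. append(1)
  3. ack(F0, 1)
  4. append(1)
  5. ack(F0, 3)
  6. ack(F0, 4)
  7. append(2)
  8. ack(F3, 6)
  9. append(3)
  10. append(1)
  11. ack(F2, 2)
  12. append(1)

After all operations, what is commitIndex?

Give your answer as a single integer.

Answer: 4

Derivation:
Op 1: append 2 -> log_len=2
Op 2: append 1 -> log_len=3
Op 3: F0 acks idx 1 -> match: F0=1 F1=0 F2=0 F3=0; commitIndex=0
Op 4: append 1 -> log_len=4
Op 5: F0 acks idx 3 -> match: F0=3 F1=0 F2=0 F3=0; commitIndex=0
Op 6: F0 acks idx 4 -> match: F0=4 F1=0 F2=0 F3=0; commitIndex=0
Op 7: append 2 -> log_len=6
Op 8: F3 acks idx 6 -> match: F0=4 F1=0 F2=0 F3=6; commitIndex=4
Op 9: append 3 -> log_len=9
Op 10: append 1 -> log_len=10
Op 11: F2 acks idx 2 -> match: F0=4 F1=0 F2=2 F3=6; commitIndex=4
Op 12: append 1 -> log_len=11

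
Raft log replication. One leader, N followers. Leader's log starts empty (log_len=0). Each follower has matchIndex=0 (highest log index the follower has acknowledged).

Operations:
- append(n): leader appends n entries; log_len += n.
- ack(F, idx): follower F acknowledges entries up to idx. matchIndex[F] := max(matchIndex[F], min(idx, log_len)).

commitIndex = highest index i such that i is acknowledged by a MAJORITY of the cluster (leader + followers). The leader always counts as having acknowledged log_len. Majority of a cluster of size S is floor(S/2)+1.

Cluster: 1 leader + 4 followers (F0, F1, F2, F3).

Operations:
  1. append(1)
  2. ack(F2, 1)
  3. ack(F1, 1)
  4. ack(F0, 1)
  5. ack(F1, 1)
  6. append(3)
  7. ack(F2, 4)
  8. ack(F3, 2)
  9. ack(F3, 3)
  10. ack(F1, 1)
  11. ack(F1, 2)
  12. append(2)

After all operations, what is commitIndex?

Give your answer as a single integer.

Answer: 3

Derivation:
Op 1: append 1 -> log_len=1
Op 2: F2 acks idx 1 -> match: F0=0 F1=0 F2=1 F3=0; commitIndex=0
Op 3: F1 acks idx 1 -> match: F0=0 F1=1 F2=1 F3=0; commitIndex=1
Op 4: F0 acks idx 1 -> match: F0=1 F1=1 F2=1 F3=0; commitIndex=1
Op 5: F1 acks idx 1 -> match: F0=1 F1=1 F2=1 F3=0; commitIndex=1
Op 6: append 3 -> log_len=4
Op 7: F2 acks idx 4 -> match: F0=1 F1=1 F2=4 F3=0; commitIndex=1
Op 8: F3 acks idx 2 -> match: F0=1 F1=1 F2=4 F3=2; commitIndex=2
Op 9: F3 acks idx 3 -> match: F0=1 F1=1 F2=4 F3=3; commitIndex=3
Op 10: F1 acks idx 1 -> match: F0=1 F1=1 F2=4 F3=3; commitIndex=3
Op 11: F1 acks idx 2 -> match: F0=1 F1=2 F2=4 F3=3; commitIndex=3
Op 12: append 2 -> log_len=6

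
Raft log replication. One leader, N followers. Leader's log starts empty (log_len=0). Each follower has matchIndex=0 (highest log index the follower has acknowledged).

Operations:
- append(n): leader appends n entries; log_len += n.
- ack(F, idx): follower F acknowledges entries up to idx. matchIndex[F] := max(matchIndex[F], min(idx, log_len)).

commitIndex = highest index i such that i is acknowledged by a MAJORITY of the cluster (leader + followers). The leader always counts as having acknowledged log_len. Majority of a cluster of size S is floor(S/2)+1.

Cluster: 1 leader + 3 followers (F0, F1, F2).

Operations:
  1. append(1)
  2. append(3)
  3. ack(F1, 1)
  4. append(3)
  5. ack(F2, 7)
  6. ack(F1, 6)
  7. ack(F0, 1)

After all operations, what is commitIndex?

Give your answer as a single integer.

Answer: 6

Derivation:
Op 1: append 1 -> log_len=1
Op 2: append 3 -> log_len=4
Op 3: F1 acks idx 1 -> match: F0=0 F1=1 F2=0; commitIndex=0
Op 4: append 3 -> log_len=7
Op 5: F2 acks idx 7 -> match: F0=0 F1=1 F2=7; commitIndex=1
Op 6: F1 acks idx 6 -> match: F0=0 F1=6 F2=7; commitIndex=6
Op 7: F0 acks idx 1 -> match: F0=1 F1=6 F2=7; commitIndex=6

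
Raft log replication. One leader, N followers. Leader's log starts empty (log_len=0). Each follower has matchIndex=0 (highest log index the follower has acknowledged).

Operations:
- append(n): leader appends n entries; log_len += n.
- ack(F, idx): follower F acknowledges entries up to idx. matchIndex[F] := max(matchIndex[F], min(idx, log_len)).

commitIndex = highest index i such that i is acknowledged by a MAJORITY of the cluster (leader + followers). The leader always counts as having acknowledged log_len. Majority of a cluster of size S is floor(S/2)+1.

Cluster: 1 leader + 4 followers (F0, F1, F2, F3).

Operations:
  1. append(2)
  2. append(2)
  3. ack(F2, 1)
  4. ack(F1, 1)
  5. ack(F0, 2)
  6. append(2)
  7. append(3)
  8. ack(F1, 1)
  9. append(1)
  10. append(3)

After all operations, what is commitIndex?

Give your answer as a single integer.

Op 1: append 2 -> log_len=2
Op 2: append 2 -> log_len=4
Op 3: F2 acks idx 1 -> match: F0=0 F1=0 F2=1 F3=0; commitIndex=0
Op 4: F1 acks idx 1 -> match: F0=0 F1=1 F2=1 F3=0; commitIndex=1
Op 5: F0 acks idx 2 -> match: F0=2 F1=1 F2=1 F3=0; commitIndex=1
Op 6: append 2 -> log_len=6
Op 7: append 3 -> log_len=9
Op 8: F1 acks idx 1 -> match: F0=2 F1=1 F2=1 F3=0; commitIndex=1
Op 9: append 1 -> log_len=10
Op 10: append 3 -> log_len=13

Answer: 1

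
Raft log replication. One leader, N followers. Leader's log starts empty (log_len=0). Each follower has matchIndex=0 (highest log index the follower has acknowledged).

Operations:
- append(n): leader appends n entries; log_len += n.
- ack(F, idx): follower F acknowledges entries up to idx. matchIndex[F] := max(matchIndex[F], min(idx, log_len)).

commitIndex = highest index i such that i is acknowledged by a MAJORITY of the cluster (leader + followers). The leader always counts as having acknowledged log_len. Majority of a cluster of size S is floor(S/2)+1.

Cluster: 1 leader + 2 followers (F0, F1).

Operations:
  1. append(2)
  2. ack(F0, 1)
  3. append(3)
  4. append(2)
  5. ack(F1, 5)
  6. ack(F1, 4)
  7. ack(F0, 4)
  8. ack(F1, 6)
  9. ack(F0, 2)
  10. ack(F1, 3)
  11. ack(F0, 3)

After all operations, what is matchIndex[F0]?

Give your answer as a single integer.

Op 1: append 2 -> log_len=2
Op 2: F0 acks idx 1 -> match: F0=1 F1=0; commitIndex=1
Op 3: append 3 -> log_len=5
Op 4: append 2 -> log_len=7
Op 5: F1 acks idx 5 -> match: F0=1 F1=5; commitIndex=5
Op 6: F1 acks idx 4 -> match: F0=1 F1=5; commitIndex=5
Op 7: F0 acks idx 4 -> match: F0=4 F1=5; commitIndex=5
Op 8: F1 acks idx 6 -> match: F0=4 F1=6; commitIndex=6
Op 9: F0 acks idx 2 -> match: F0=4 F1=6; commitIndex=6
Op 10: F1 acks idx 3 -> match: F0=4 F1=6; commitIndex=6
Op 11: F0 acks idx 3 -> match: F0=4 F1=6; commitIndex=6

Answer: 4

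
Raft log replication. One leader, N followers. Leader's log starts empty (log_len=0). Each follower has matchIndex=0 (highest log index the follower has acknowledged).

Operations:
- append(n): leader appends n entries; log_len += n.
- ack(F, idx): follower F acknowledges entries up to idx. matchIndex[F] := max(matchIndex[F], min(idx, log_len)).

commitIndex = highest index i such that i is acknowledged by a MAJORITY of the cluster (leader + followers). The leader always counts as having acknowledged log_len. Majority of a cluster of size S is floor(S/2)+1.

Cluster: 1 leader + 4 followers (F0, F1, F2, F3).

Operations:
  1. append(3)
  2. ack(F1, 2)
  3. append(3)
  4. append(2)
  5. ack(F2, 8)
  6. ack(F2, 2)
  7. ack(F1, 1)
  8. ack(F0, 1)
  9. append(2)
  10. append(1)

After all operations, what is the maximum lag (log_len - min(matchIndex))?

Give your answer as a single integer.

Answer: 11

Derivation:
Op 1: append 3 -> log_len=3
Op 2: F1 acks idx 2 -> match: F0=0 F1=2 F2=0 F3=0; commitIndex=0
Op 3: append 3 -> log_len=6
Op 4: append 2 -> log_len=8
Op 5: F2 acks idx 8 -> match: F0=0 F1=2 F2=8 F3=0; commitIndex=2
Op 6: F2 acks idx 2 -> match: F0=0 F1=2 F2=8 F3=0; commitIndex=2
Op 7: F1 acks idx 1 -> match: F0=0 F1=2 F2=8 F3=0; commitIndex=2
Op 8: F0 acks idx 1 -> match: F0=1 F1=2 F2=8 F3=0; commitIndex=2
Op 9: append 2 -> log_len=10
Op 10: append 1 -> log_len=11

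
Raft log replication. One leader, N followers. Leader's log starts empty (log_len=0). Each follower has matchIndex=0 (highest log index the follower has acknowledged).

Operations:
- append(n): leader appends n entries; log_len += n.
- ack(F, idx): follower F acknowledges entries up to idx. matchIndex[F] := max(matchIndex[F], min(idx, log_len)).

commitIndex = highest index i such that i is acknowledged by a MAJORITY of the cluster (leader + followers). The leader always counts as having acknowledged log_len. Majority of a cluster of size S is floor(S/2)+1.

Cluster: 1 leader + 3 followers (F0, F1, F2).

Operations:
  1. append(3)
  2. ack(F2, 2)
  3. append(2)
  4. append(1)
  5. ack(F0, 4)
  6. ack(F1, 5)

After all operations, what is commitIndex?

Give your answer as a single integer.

Answer: 4

Derivation:
Op 1: append 3 -> log_len=3
Op 2: F2 acks idx 2 -> match: F0=0 F1=0 F2=2; commitIndex=0
Op 3: append 2 -> log_len=5
Op 4: append 1 -> log_len=6
Op 5: F0 acks idx 4 -> match: F0=4 F1=0 F2=2; commitIndex=2
Op 6: F1 acks idx 5 -> match: F0=4 F1=5 F2=2; commitIndex=4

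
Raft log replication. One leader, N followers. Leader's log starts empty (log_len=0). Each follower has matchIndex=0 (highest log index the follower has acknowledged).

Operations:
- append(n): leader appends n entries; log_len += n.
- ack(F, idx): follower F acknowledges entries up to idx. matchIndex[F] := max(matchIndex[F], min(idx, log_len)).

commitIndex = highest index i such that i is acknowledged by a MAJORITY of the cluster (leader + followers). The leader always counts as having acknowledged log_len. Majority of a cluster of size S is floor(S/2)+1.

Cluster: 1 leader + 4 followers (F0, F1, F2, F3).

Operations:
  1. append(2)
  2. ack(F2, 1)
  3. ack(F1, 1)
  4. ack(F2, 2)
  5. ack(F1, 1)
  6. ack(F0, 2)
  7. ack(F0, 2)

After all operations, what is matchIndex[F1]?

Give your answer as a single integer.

Answer: 1

Derivation:
Op 1: append 2 -> log_len=2
Op 2: F2 acks idx 1 -> match: F0=0 F1=0 F2=1 F3=0; commitIndex=0
Op 3: F1 acks idx 1 -> match: F0=0 F1=1 F2=1 F3=0; commitIndex=1
Op 4: F2 acks idx 2 -> match: F0=0 F1=1 F2=2 F3=0; commitIndex=1
Op 5: F1 acks idx 1 -> match: F0=0 F1=1 F2=2 F3=0; commitIndex=1
Op 6: F0 acks idx 2 -> match: F0=2 F1=1 F2=2 F3=0; commitIndex=2
Op 7: F0 acks idx 2 -> match: F0=2 F1=1 F2=2 F3=0; commitIndex=2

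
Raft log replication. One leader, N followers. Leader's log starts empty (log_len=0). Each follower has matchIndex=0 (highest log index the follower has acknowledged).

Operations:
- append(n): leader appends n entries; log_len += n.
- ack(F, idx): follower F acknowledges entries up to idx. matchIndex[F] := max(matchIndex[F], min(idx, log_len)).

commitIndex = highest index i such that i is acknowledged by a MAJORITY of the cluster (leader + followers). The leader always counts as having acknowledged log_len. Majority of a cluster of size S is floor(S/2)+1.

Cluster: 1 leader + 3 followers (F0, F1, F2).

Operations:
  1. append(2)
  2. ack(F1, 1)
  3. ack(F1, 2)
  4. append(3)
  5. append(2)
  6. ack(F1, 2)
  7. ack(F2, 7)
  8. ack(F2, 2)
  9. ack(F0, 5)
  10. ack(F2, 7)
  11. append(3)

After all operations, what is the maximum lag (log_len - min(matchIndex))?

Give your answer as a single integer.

Op 1: append 2 -> log_len=2
Op 2: F1 acks idx 1 -> match: F0=0 F1=1 F2=0; commitIndex=0
Op 3: F1 acks idx 2 -> match: F0=0 F1=2 F2=0; commitIndex=0
Op 4: append 3 -> log_len=5
Op 5: append 2 -> log_len=7
Op 6: F1 acks idx 2 -> match: F0=0 F1=2 F2=0; commitIndex=0
Op 7: F2 acks idx 7 -> match: F0=0 F1=2 F2=7; commitIndex=2
Op 8: F2 acks idx 2 -> match: F0=0 F1=2 F2=7; commitIndex=2
Op 9: F0 acks idx 5 -> match: F0=5 F1=2 F2=7; commitIndex=5
Op 10: F2 acks idx 7 -> match: F0=5 F1=2 F2=7; commitIndex=5
Op 11: append 3 -> log_len=10

Answer: 8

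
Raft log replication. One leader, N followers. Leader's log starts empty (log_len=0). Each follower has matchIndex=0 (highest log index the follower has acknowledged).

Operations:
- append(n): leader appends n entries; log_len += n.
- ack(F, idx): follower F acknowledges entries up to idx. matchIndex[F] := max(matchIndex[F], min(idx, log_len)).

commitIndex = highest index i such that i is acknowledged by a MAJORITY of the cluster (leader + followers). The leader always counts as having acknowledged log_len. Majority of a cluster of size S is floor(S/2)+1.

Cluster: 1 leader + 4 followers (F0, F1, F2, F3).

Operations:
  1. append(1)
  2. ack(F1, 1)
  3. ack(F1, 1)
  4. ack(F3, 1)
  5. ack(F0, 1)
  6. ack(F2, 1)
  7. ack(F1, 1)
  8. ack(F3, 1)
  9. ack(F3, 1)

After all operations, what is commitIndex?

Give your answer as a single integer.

Answer: 1

Derivation:
Op 1: append 1 -> log_len=1
Op 2: F1 acks idx 1 -> match: F0=0 F1=1 F2=0 F3=0; commitIndex=0
Op 3: F1 acks idx 1 -> match: F0=0 F1=1 F2=0 F3=0; commitIndex=0
Op 4: F3 acks idx 1 -> match: F0=0 F1=1 F2=0 F3=1; commitIndex=1
Op 5: F0 acks idx 1 -> match: F0=1 F1=1 F2=0 F3=1; commitIndex=1
Op 6: F2 acks idx 1 -> match: F0=1 F1=1 F2=1 F3=1; commitIndex=1
Op 7: F1 acks idx 1 -> match: F0=1 F1=1 F2=1 F3=1; commitIndex=1
Op 8: F3 acks idx 1 -> match: F0=1 F1=1 F2=1 F3=1; commitIndex=1
Op 9: F3 acks idx 1 -> match: F0=1 F1=1 F2=1 F3=1; commitIndex=1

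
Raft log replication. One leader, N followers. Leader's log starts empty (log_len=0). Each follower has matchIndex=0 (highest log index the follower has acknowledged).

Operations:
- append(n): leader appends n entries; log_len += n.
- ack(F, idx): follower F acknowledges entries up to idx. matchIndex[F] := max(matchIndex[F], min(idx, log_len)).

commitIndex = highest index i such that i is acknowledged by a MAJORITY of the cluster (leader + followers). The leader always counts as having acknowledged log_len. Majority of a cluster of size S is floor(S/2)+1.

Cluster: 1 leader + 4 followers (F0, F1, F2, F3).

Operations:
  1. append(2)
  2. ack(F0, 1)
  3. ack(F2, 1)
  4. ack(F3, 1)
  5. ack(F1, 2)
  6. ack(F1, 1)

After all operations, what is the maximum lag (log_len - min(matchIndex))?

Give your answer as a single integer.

Op 1: append 2 -> log_len=2
Op 2: F0 acks idx 1 -> match: F0=1 F1=0 F2=0 F3=0; commitIndex=0
Op 3: F2 acks idx 1 -> match: F0=1 F1=0 F2=1 F3=0; commitIndex=1
Op 4: F3 acks idx 1 -> match: F0=1 F1=0 F2=1 F3=1; commitIndex=1
Op 5: F1 acks idx 2 -> match: F0=1 F1=2 F2=1 F3=1; commitIndex=1
Op 6: F1 acks idx 1 -> match: F0=1 F1=2 F2=1 F3=1; commitIndex=1

Answer: 1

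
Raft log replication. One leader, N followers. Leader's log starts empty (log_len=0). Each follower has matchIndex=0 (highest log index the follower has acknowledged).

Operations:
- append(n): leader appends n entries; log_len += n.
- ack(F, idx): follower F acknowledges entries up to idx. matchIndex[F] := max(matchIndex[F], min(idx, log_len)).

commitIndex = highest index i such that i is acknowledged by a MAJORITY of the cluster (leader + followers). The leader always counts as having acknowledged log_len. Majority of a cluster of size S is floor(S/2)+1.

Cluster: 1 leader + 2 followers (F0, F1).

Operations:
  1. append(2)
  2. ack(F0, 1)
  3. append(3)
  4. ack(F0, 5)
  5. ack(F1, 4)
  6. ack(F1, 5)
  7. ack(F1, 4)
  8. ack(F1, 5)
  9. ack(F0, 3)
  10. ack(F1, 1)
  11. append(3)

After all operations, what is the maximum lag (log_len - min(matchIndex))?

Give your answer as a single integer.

Answer: 3

Derivation:
Op 1: append 2 -> log_len=2
Op 2: F0 acks idx 1 -> match: F0=1 F1=0; commitIndex=1
Op 3: append 3 -> log_len=5
Op 4: F0 acks idx 5 -> match: F0=5 F1=0; commitIndex=5
Op 5: F1 acks idx 4 -> match: F0=5 F1=4; commitIndex=5
Op 6: F1 acks idx 5 -> match: F0=5 F1=5; commitIndex=5
Op 7: F1 acks idx 4 -> match: F0=5 F1=5; commitIndex=5
Op 8: F1 acks idx 5 -> match: F0=5 F1=5; commitIndex=5
Op 9: F0 acks idx 3 -> match: F0=5 F1=5; commitIndex=5
Op 10: F1 acks idx 1 -> match: F0=5 F1=5; commitIndex=5
Op 11: append 3 -> log_len=8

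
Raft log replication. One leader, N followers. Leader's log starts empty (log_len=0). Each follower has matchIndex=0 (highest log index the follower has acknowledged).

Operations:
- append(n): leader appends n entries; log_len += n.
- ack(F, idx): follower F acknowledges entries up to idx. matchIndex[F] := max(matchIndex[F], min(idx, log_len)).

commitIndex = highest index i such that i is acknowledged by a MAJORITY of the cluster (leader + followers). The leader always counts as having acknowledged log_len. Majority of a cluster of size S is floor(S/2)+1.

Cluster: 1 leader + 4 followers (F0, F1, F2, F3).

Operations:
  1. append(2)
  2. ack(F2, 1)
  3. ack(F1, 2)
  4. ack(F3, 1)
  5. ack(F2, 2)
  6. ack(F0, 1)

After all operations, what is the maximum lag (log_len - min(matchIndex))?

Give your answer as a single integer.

Op 1: append 2 -> log_len=2
Op 2: F2 acks idx 1 -> match: F0=0 F1=0 F2=1 F3=0; commitIndex=0
Op 3: F1 acks idx 2 -> match: F0=0 F1=2 F2=1 F3=0; commitIndex=1
Op 4: F3 acks idx 1 -> match: F0=0 F1=2 F2=1 F3=1; commitIndex=1
Op 5: F2 acks idx 2 -> match: F0=0 F1=2 F2=2 F3=1; commitIndex=2
Op 6: F0 acks idx 1 -> match: F0=1 F1=2 F2=2 F3=1; commitIndex=2

Answer: 1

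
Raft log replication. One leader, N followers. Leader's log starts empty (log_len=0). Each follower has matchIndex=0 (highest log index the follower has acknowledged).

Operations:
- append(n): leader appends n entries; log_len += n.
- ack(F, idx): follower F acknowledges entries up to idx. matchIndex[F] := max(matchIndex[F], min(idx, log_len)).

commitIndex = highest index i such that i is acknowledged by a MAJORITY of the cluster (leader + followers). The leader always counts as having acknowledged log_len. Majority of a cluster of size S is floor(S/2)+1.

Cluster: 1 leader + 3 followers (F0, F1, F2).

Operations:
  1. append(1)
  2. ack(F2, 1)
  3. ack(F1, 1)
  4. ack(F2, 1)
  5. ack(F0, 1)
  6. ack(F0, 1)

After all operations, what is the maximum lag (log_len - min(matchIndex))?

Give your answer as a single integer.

Answer: 0

Derivation:
Op 1: append 1 -> log_len=1
Op 2: F2 acks idx 1 -> match: F0=0 F1=0 F2=1; commitIndex=0
Op 3: F1 acks idx 1 -> match: F0=0 F1=1 F2=1; commitIndex=1
Op 4: F2 acks idx 1 -> match: F0=0 F1=1 F2=1; commitIndex=1
Op 5: F0 acks idx 1 -> match: F0=1 F1=1 F2=1; commitIndex=1
Op 6: F0 acks idx 1 -> match: F0=1 F1=1 F2=1; commitIndex=1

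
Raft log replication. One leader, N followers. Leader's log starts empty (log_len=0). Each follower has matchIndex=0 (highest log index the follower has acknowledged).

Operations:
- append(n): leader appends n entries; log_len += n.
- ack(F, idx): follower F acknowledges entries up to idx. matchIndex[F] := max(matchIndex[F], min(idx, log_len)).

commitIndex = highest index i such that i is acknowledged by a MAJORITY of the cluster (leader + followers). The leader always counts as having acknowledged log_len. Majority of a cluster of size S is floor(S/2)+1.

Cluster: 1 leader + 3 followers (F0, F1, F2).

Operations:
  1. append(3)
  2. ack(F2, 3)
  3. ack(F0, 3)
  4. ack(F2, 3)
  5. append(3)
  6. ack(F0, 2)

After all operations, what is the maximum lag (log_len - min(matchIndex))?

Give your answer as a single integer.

Answer: 6

Derivation:
Op 1: append 3 -> log_len=3
Op 2: F2 acks idx 3 -> match: F0=0 F1=0 F2=3; commitIndex=0
Op 3: F0 acks idx 3 -> match: F0=3 F1=0 F2=3; commitIndex=3
Op 4: F2 acks idx 3 -> match: F0=3 F1=0 F2=3; commitIndex=3
Op 5: append 3 -> log_len=6
Op 6: F0 acks idx 2 -> match: F0=3 F1=0 F2=3; commitIndex=3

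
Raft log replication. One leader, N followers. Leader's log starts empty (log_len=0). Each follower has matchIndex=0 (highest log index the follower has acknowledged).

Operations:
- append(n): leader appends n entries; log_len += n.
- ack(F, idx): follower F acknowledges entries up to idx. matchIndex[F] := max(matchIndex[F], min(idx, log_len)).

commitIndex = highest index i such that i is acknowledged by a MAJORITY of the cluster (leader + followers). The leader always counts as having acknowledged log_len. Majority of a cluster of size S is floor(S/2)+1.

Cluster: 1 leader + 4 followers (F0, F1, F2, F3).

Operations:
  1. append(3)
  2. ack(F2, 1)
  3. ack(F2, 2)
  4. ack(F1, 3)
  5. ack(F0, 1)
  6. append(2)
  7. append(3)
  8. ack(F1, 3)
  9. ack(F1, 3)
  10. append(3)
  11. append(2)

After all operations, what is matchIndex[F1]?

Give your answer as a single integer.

Op 1: append 3 -> log_len=3
Op 2: F2 acks idx 1 -> match: F0=0 F1=0 F2=1 F3=0; commitIndex=0
Op 3: F2 acks idx 2 -> match: F0=0 F1=0 F2=2 F3=0; commitIndex=0
Op 4: F1 acks idx 3 -> match: F0=0 F1=3 F2=2 F3=0; commitIndex=2
Op 5: F0 acks idx 1 -> match: F0=1 F1=3 F2=2 F3=0; commitIndex=2
Op 6: append 2 -> log_len=5
Op 7: append 3 -> log_len=8
Op 8: F1 acks idx 3 -> match: F0=1 F1=3 F2=2 F3=0; commitIndex=2
Op 9: F1 acks idx 3 -> match: F0=1 F1=3 F2=2 F3=0; commitIndex=2
Op 10: append 3 -> log_len=11
Op 11: append 2 -> log_len=13

Answer: 3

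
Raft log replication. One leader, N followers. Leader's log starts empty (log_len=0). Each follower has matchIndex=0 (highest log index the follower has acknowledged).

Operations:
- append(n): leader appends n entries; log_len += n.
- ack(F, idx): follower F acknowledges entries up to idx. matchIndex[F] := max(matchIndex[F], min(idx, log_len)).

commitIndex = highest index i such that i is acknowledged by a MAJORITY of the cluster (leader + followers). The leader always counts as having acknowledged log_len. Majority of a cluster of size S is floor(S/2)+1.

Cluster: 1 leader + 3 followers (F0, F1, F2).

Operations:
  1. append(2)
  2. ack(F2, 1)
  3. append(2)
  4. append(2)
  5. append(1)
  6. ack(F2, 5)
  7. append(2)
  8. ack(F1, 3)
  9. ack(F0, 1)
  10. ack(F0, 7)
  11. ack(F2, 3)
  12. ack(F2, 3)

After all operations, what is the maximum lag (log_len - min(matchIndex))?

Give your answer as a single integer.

Answer: 6

Derivation:
Op 1: append 2 -> log_len=2
Op 2: F2 acks idx 1 -> match: F0=0 F1=0 F2=1; commitIndex=0
Op 3: append 2 -> log_len=4
Op 4: append 2 -> log_len=6
Op 5: append 1 -> log_len=7
Op 6: F2 acks idx 5 -> match: F0=0 F1=0 F2=5; commitIndex=0
Op 7: append 2 -> log_len=9
Op 8: F1 acks idx 3 -> match: F0=0 F1=3 F2=5; commitIndex=3
Op 9: F0 acks idx 1 -> match: F0=1 F1=3 F2=5; commitIndex=3
Op 10: F0 acks idx 7 -> match: F0=7 F1=3 F2=5; commitIndex=5
Op 11: F2 acks idx 3 -> match: F0=7 F1=3 F2=5; commitIndex=5
Op 12: F2 acks idx 3 -> match: F0=7 F1=3 F2=5; commitIndex=5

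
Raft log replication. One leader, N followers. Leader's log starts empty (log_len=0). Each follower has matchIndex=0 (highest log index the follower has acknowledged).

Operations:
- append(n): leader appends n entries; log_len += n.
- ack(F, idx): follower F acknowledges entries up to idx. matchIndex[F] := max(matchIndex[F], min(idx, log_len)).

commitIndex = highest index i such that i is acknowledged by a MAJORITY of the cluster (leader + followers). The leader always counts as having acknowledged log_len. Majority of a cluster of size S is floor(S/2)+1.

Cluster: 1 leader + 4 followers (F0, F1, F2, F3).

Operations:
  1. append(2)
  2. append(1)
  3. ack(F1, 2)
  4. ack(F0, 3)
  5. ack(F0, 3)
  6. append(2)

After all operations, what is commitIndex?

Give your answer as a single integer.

Answer: 2

Derivation:
Op 1: append 2 -> log_len=2
Op 2: append 1 -> log_len=3
Op 3: F1 acks idx 2 -> match: F0=0 F1=2 F2=0 F3=0; commitIndex=0
Op 4: F0 acks idx 3 -> match: F0=3 F1=2 F2=0 F3=0; commitIndex=2
Op 5: F0 acks idx 3 -> match: F0=3 F1=2 F2=0 F3=0; commitIndex=2
Op 6: append 2 -> log_len=5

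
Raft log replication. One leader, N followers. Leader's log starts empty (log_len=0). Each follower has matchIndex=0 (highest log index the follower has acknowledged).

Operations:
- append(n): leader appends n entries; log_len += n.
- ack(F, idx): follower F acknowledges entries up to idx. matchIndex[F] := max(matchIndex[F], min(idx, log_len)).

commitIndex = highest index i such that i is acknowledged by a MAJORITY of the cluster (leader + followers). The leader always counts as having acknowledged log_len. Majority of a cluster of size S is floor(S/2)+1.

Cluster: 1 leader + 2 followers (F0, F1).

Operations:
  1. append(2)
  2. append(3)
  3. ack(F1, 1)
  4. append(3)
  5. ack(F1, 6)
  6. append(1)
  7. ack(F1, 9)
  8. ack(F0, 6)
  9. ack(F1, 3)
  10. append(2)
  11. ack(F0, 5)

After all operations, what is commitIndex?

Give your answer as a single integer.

Answer: 9

Derivation:
Op 1: append 2 -> log_len=2
Op 2: append 3 -> log_len=5
Op 3: F1 acks idx 1 -> match: F0=0 F1=1; commitIndex=1
Op 4: append 3 -> log_len=8
Op 5: F1 acks idx 6 -> match: F0=0 F1=6; commitIndex=6
Op 6: append 1 -> log_len=9
Op 7: F1 acks idx 9 -> match: F0=0 F1=9; commitIndex=9
Op 8: F0 acks idx 6 -> match: F0=6 F1=9; commitIndex=9
Op 9: F1 acks idx 3 -> match: F0=6 F1=9; commitIndex=9
Op 10: append 2 -> log_len=11
Op 11: F0 acks idx 5 -> match: F0=6 F1=9; commitIndex=9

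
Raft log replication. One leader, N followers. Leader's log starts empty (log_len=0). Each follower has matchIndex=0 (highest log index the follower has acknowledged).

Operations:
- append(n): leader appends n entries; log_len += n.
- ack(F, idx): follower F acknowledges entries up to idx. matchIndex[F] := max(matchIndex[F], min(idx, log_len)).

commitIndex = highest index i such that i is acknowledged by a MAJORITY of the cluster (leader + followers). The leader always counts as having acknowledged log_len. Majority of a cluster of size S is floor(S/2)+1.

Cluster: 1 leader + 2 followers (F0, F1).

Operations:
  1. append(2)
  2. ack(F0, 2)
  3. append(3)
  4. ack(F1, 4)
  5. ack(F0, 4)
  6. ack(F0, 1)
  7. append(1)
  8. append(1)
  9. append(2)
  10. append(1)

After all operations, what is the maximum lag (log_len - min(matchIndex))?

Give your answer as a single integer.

Answer: 6

Derivation:
Op 1: append 2 -> log_len=2
Op 2: F0 acks idx 2 -> match: F0=2 F1=0; commitIndex=2
Op 3: append 3 -> log_len=5
Op 4: F1 acks idx 4 -> match: F0=2 F1=4; commitIndex=4
Op 5: F0 acks idx 4 -> match: F0=4 F1=4; commitIndex=4
Op 6: F0 acks idx 1 -> match: F0=4 F1=4; commitIndex=4
Op 7: append 1 -> log_len=6
Op 8: append 1 -> log_len=7
Op 9: append 2 -> log_len=9
Op 10: append 1 -> log_len=10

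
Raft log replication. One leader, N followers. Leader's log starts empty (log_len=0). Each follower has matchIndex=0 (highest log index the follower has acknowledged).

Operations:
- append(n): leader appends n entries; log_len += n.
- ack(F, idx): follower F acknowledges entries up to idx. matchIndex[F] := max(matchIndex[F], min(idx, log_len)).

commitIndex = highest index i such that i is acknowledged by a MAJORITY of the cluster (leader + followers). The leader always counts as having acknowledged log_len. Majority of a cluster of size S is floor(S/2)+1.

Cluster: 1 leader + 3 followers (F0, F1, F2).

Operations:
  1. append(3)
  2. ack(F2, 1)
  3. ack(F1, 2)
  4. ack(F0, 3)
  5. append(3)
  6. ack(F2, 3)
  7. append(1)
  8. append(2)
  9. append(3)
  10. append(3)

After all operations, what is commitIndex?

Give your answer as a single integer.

Answer: 3

Derivation:
Op 1: append 3 -> log_len=3
Op 2: F2 acks idx 1 -> match: F0=0 F1=0 F2=1; commitIndex=0
Op 3: F1 acks idx 2 -> match: F0=0 F1=2 F2=1; commitIndex=1
Op 4: F0 acks idx 3 -> match: F0=3 F1=2 F2=1; commitIndex=2
Op 5: append 3 -> log_len=6
Op 6: F2 acks idx 3 -> match: F0=3 F1=2 F2=3; commitIndex=3
Op 7: append 1 -> log_len=7
Op 8: append 2 -> log_len=9
Op 9: append 3 -> log_len=12
Op 10: append 3 -> log_len=15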